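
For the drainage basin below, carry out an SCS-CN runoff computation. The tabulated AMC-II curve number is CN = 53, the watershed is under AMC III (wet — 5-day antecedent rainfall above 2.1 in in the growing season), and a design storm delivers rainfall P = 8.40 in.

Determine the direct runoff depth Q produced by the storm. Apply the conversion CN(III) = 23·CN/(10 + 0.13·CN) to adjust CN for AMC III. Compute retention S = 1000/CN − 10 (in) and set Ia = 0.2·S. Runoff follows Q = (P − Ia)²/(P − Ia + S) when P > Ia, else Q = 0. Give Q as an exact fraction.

Q = 1081032002/213318905 in ≈ 5.068 in

Wet (AMC III): CN(III) = 23·53/(10 + 0.13·53) = 1219/(1689/100) = 121900/1689 ≈ 72.173
S = 1000/(121900/1689) − 10 = 4700/1219 in ≈ 3.856 in
Ia = 0.2S: 0.2·3.856 = 0.771 in (exactly 940/1219)
Excess rainfall: 8.400 − 0.771 = 7.629 in; P > Ia so Q > 0
Q: (46498/6095)² ÷ (69998/6095) = 1081032002/213318905 in (≈ 5.068 in)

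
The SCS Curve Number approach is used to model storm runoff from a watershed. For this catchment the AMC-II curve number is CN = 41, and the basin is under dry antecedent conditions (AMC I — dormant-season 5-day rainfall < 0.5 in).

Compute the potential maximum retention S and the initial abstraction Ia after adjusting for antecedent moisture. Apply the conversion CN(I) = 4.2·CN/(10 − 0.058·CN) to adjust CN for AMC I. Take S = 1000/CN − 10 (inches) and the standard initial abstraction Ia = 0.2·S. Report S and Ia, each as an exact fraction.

S = 29500/861 in ≈ 34.262 in; Ia = 5900/861 in ≈ 6.852 in

CN(I) from CN(II)=41: (4.2·41)/(10 − 0.058·41) = 86100/3811 ≈ 22.592
S = 1000/(86100/3811) − 10 = 29500/861 in ≈ 34.262 in
Ia = 0.2S: 0.2·34.262 = 6.852 in (exactly 5900/861)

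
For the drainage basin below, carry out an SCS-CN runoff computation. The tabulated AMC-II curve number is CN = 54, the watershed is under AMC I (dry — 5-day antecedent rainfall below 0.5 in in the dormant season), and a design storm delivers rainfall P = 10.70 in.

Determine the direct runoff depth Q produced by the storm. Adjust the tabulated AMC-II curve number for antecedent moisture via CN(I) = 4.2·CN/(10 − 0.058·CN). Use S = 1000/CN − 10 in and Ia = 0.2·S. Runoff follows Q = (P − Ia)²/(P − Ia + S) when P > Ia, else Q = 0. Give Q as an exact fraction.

Q = 1418953561/865633230 in ≈ 1.639 in

CN(I) from CN(II)=54: (4.2·54)/(10 − 0.058·54) = 56700/1717 ≈ 33.023
Max retention: S = 1000/(56700/1717) − 10 = 11500/567 in (≈ 20.282 in)
Ia = 0.2S: 0.2·20.282 = 4.056 in (exactly 2300/567)
P − Ia = 10.700 − 4.056 = 37669/5670 ≈ 6.644 in (> 0, runoff occurs)
Q = (37669/5670)²/((37669/5670) + 11500/567) = (1418953561/32148900)/(152669/5670) = 1418953561/865633230 in ≈ 1.639 in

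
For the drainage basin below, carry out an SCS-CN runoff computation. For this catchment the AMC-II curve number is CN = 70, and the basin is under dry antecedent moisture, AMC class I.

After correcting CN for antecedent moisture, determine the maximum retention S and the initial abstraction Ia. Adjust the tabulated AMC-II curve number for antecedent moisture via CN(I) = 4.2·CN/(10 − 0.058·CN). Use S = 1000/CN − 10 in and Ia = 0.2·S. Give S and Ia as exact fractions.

S = 500/49 in ≈ 10.204 in; Ia = 100/49 in ≈ 2.041 in

Dry (AMC I): CN(I) = 4.2·70/(10 − 0.058·70) = 294/(297/50) = 4900/99 ≈ 49.495
S = 1000/(4900/99) − 10 = 500/49 in ≈ 10.204 in
Initial abstraction Ia = S/5 = (500/49)/5 = 100/49 ≈ 2.041 in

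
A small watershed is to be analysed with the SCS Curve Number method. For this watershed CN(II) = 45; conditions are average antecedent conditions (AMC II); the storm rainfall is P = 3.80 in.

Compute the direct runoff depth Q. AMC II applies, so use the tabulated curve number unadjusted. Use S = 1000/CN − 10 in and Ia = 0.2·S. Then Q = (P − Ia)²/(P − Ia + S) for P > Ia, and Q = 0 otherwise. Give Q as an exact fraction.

Q = 3721/27495 in ≈ 0.135 in

Average conditions: CN = 45 (no AMC adjustment).
Retention S: 1000/CN − 10 with CN=45.000 → S = 110/9 ≈ 12.222 in
Ia = 0.2S: 0.2·12.222 = 2.444 in (exactly 22/9)
P − Ia = 3.800 − 2.444 = 61/45 ≈ 1.356 in (> 0, runoff occurs)
Q: (61/45)² ÷ (611/45) = 3721/27495 in (≈ 0.135 in)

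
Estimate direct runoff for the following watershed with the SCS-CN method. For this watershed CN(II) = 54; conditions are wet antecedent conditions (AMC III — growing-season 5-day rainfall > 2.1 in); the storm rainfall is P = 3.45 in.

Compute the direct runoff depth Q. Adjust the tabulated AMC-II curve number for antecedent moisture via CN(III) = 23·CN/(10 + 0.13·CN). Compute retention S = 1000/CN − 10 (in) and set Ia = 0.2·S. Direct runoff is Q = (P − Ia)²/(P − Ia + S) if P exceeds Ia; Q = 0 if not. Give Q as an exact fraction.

Q = 2140369/1870020 in ≈ 1.145 in

Wet (AMC III): CN(III) = 23·54/(10 + 0.13·54) = 1242/(851/50) = 2700/37 ≈ 72.973
S = 1000/(2700/37) − 10 = 100/27 in ≈ 3.704 in
Ia = 0.2·(100/27) = 20/27 in ≈ 0.741 in
P − Ia = 3.450 − 0.741 = 1463/540 ≈ 2.709 in (> 0, runoff occurs)
Q: (1463/540)² ÷ (3463/540) = 2140369/1870020 in (≈ 1.145 in)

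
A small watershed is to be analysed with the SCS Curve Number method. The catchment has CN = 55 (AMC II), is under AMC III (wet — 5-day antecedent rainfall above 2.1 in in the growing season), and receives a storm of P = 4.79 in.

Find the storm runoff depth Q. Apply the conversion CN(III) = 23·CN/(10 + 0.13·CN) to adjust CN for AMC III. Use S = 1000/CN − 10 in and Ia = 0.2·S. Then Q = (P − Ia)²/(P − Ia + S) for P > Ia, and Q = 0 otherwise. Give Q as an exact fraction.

Q = 10647556969/4887631100 in ≈ 2.178 in

Adjust CN=55 to AMC III: 23·55/(10 + 0.13·55) → 1265 ÷ (343/20) = 25300/343 ≈ 73.761
S = 1000/(25300/343) − 10 = 900/253 in ≈ 3.557 in
Initial abstraction Ia = S/5 = (900/253)/5 = 180/253 ≈ 0.711 in
Since P=4.790 > Ia=0.711: effective rainfall P−Ia = 103187/25300 in
Runoff Q = (P−Ia)²/(P−Ia+S) = (4.079)²/(4.079+3.557) = 10647556969/4887631100 ≈ 2.178 in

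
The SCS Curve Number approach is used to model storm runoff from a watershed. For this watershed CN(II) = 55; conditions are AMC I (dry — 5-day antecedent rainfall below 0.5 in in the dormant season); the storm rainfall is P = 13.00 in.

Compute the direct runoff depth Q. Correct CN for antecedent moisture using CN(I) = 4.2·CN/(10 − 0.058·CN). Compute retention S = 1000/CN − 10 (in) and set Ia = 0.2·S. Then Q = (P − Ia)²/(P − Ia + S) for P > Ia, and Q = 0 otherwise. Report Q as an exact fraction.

Q = 491401/169477 in ≈ 2.900 in

Dry (AMC I): CN(I) = 4.2·55/(10 − 0.058·55) = 231/(681/100) = 7700/227 ≈ 33.921
Max retention: S = 1000/(7700/227) − 10 = 1500/77 in (≈ 19.481 in)
Initial abstraction Ia = S/5 = (1500/77)/5 = 300/77 ≈ 3.896 in
Excess rainfall: 13.000 − 3.896 = 9.104 in; P > Ia so Q > 0
Runoff Q = (P−Ia)²/(P−Ia+S) = (9.104)²/(9.104+19.481) = 491401/169477 ≈ 2.900 in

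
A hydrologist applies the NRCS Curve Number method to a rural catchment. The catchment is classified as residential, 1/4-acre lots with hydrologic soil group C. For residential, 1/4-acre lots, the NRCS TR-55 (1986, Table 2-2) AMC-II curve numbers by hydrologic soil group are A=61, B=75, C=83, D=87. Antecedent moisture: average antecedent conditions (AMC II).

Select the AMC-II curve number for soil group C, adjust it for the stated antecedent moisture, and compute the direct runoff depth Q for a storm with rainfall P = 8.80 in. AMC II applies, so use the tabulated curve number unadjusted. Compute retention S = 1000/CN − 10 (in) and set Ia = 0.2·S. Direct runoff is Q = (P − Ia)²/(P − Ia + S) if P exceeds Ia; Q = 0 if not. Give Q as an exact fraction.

Q = 3031081/449445 in ≈ 6.744 in

NRCS table: residential, 1/4-acre lots, soil group C → CN(II) = 83
CN(II) = 83; AMC II needs no correction.
Retention S: 1000/CN − 10 with CN=83.000 → S = 170/83 ≈ 2.048 in
Ia = 0.2·(170/83) = 34/83 in ≈ 0.410 in
Since P=8.800 > Ia=0.410: effective rainfall P−Ia = 3482/415 in
Runoff Q = (P−Ia)²/(P−Ia+S) = (8.390)²/(8.390+2.048) = 3031081/449445 ≈ 6.744 in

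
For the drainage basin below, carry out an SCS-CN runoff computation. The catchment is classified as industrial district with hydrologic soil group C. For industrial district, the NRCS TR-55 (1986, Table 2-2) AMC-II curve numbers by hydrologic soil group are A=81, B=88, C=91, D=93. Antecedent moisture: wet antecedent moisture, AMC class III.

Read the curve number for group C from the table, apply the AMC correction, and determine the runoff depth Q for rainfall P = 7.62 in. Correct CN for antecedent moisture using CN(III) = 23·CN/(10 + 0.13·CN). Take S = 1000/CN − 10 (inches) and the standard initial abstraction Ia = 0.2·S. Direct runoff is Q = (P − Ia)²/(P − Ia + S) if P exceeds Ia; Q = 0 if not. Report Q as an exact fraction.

Q = 207208865163/29072921150 in ≈ 7.127 in

NRCS table: industrial district, soil group C → CN(II) = 91
Adjust CN=91 to AMC III: 23·91/(10 + 0.13·91) → 2093 ÷ (2183/100) = 209300/2183 ≈ 95.877
Max retention: S = 1000/(209300/2183) − 10 = 900/2093 in (≈ 0.430 in)
Ia = 0.2·(900/2093) = 180/2093 in ≈ 0.086 in
Excess rainfall: 7.620 − 0.086 = 7.534 in; P > Ia so Q > 0
Q: (788433/104650)² ÷ (833433/104650) = 207208865163/29072921150 in (≈ 7.127 in)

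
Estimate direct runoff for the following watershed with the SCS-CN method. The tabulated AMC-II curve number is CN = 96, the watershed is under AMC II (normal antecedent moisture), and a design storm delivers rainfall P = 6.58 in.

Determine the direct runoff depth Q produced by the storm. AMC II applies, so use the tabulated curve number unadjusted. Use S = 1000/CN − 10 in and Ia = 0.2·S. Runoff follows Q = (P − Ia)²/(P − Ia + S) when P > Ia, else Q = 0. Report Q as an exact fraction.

Average conditions: CN = 96 (no AMC adjustment).
S = 1000/96 − 10 = 5/12 in ≈ 0.417 in
Ia = 0.2S: 0.2·0.417 = 0.083 in (exactly 1/12)
Excess rainfall: 6.580 − 0.083 = 6.497 in; P > Ia so Q > 0
Q = (1949/300)²/((1949/300) + 5/12) = (3798601/90000)/(1037/150) = 3798601/622200 in ≈ 6.105 in

Q = 3798601/622200 in ≈ 6.105 in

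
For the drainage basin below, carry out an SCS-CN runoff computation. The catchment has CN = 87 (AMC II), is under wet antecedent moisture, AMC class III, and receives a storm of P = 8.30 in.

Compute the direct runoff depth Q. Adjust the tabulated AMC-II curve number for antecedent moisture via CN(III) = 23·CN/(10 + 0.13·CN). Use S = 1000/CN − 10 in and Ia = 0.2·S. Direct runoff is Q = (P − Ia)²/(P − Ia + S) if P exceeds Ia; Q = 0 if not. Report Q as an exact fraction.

CN(III) from CN(II)=87: (23·87)/(10 + 0.13·87) = 200100/2131 ≈ 93.900
Max retention: S = 1000/(200100/2131) − 10 = 1300/2001 in (≈ 0.650 in)
Ia = 0.2·(1300/2001) = 260/2001 in ≈ 0.130 in
Since P=8.300 > Ia=0.130: effective rainfall P−Ia = 163483/20010 in
Runoff Q = (P−Ia)²/(P−Ia+S) = (8.170)²/(8.170+0.650) = 26726691289/3531424830 ≈ 7.568 in

Q = 26726691289/3531424830 in ≈ 7.568 in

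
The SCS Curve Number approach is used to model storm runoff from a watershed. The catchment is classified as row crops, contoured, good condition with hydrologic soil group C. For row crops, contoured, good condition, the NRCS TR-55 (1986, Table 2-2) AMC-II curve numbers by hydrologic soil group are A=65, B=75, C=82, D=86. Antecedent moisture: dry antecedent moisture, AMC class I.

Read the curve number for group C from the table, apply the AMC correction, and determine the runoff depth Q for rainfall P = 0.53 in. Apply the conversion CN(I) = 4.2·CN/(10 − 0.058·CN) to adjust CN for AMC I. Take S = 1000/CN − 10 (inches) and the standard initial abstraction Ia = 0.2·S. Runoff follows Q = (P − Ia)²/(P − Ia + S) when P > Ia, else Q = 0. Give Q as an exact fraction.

Q = 0 in ≈ 0.000 in

NRCS table: row crops, contoured, good condition, soil group C → CN(II) = 82
CN(I) from CN(II)=82: (4.2·82)/(10 − 0.058·82) = 28700/437 ≈ 65.675
S = 1000/(28700/437) − 10 = 1500/287 in ≈ 5.226 in
Ia = 0.2·(1500/287) = 300/287 in ≈ 1.045 in
P = 0.530 ≤ Ia = 1.045 in: entire storm abstracted, Q = 0.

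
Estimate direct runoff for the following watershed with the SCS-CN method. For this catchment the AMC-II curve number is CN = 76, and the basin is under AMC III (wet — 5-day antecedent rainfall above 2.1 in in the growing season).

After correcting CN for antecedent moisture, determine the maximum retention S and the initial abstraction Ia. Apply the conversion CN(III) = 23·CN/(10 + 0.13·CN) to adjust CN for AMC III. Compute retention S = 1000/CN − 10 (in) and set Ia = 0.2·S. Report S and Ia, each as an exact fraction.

Adjust CN=76 to AMC III: 23·76/(10 + 0.13·76) → 1748 ÷ (497/25) = 43700/497 ≈ 87.928
Max retention: S = 1000/(43700/497) − 10 = 600/437 in (≈ 1.373 in)
Ia = 0.2·(600/437) = 120/437 in ≈ 0.275 in

S = 600/437 in ≈ 1.373 in; Ia = 120/437 in ≈ 0.275 in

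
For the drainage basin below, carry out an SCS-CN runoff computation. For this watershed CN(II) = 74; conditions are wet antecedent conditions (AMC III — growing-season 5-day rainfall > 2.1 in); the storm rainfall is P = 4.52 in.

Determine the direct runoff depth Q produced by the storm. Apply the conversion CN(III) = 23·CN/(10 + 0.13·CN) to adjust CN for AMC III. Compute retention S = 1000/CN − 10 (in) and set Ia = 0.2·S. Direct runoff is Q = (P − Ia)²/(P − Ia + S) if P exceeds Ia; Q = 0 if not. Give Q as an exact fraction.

Q = 8039453569/2599017825 in ≈ 3.093 in

CN(III) from CN(II)=74: (23·74)/(10 + 0.13·74) = 85100/981 ≈ 86.748
Retention S: 1000/CN − 10 with CN=86.748 → S = 1300/851 ≈ 1.528 in
Ia = 0.2S: 0.2·1.528 = 0.306 in (exactly 260/851)
P − Ia = 4.520 − 0.306 = 89663/21275 ≈ 4.214 in (> 0, runoff occurs)
Runoff Q = (P−Ia)²/(P−Ia+S) = (4.214)²/(4.214+1.528) = 8039453569/2599017825 ≈ 3.093 in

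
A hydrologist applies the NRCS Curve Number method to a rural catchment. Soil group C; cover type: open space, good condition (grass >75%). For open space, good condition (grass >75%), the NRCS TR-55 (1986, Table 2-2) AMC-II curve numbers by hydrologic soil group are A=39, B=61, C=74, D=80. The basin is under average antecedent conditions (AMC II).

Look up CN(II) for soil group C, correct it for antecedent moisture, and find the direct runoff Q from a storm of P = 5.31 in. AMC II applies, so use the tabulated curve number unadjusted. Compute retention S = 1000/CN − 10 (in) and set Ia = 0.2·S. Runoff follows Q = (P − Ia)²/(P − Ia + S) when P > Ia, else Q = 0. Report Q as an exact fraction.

NRCS table: open space, good condition (grass >75%), soil group C → CN(II) = 74
AMC II — tabulated CN = 74 applies directly.
Max retention: S = 1000/74 − 10 = 130/37 in (≈ 3.514 in)
Ia = 0.2·(130/37) = 26/37 in ≈ 0.703 in
Since P=5.310 > Ia=0.703: effective rainfall P−Ia = 17047/3700 in
Runoff Q = (P−Ia)²/(P−Ia+S) = (4.607)²/(4.607+3.514) = 290600209/111173900 ≈ 2.614 in

Q = 290600209/111173900 in ≈ 2.614 in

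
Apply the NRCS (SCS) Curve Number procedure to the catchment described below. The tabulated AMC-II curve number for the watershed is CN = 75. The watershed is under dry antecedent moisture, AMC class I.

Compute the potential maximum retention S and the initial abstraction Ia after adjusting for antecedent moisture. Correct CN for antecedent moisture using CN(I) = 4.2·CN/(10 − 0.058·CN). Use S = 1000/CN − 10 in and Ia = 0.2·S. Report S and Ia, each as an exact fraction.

CN(I) from CN(II)=75: (4.2·75)/(10 − 0.058·75) = 6300/113 ≈ 55.752
Retention S: 1000/CN − 10 with CN=55.752 → S = 500/63 ≈ 7.937 in
Initial abstraction Ia = S/5 = (500/63)/5 = 100/63 ≈ 1.587 in

S = 500/63 in ≈ 7.937 in; Ia = 100/63 in ≈ 1.587 in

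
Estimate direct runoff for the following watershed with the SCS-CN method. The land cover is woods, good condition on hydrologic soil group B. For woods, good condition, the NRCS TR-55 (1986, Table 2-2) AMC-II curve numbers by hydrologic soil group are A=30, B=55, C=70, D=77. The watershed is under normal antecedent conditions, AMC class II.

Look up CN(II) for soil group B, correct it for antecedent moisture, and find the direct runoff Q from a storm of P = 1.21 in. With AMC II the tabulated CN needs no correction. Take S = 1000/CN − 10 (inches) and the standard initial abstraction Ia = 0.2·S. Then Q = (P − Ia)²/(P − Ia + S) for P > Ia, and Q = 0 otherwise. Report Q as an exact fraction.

NRCS table: woods, good condition, soil group B → CN(II) = 55
CN(II) = 55; AMC II needs no correction.
S = 1000/55 − 10 = 90/11 in ≈ 8.182 in
Initial abstraction Ia = S/5 = (90/11)/5 = 18/11 ≈ 1.636 in
P = 1.210 ≤ Ia = 1.636 in: entire storm abstracted, Q = 0.

Q = 0 in ≈ 0.000 in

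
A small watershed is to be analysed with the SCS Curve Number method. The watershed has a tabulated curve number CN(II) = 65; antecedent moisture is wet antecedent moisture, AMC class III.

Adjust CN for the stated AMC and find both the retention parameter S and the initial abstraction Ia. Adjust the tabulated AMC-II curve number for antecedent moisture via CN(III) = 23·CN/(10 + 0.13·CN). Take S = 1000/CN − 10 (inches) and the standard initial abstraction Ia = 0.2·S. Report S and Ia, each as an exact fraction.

CN(III) from CN(II)=65: (23·65)/(10 + 0.13·65) = 29900/369 ≈ 81.030
S = 1000/(29900/369) − 10 = 700/299 in ≈ 2.341 in
Ia = 0.2·(700/299) = 140/299 in ≈ 0.468 in

S = 700/299 in ≈ 2.341 in; Ia = 140/299 in ≈ 0.468 in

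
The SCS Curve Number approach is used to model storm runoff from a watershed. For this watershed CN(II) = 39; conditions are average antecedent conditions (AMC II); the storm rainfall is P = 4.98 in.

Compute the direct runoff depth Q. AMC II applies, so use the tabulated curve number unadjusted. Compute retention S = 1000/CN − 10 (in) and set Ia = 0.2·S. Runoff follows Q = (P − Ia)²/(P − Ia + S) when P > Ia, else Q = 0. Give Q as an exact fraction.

Average conditions: CN = 39 (no AMC adjustment).
Max retention: S = 1000/39 − 10 = 610/39 in (≈ 15.641 in)
Initial abstraction Ia = S/5 = (610/39)/5 = 122/39 ≈ 3.128 in
Excess rainfall: 4.980 − 3.128 = 1.852 in; P > Ia so Q > 0
Q = (3611/1950)²/((3611/1950) + 610/39) = (13039321/3802500)/(34111/1950) = 13039321/66516450 in ≈ 0.196 in

Q = 13039321/66516450 in ≈ 0.196 in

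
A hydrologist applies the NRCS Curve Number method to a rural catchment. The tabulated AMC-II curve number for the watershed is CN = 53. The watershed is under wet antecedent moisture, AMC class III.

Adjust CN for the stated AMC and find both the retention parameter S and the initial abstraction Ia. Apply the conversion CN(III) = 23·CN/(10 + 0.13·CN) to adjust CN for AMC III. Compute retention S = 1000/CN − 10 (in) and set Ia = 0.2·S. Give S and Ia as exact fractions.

Wet (AMC III): CN(III) = 23·53/(10 + 0.13·53) = 1219/(1689/100) = 121900/1689 ≈ 72.173
Retention S: 1000/CN − 10 with CN=72.173 → S = 4700/1219 ≈ 3.856 in
Initial abstraction Ia = S/5 = (4700/1219)/5 = 940/1219 ≈ 0.771 in

S = 4700/1219 in ≈ 3.856 in; Ia = 940/1219 in ≈ 0.771 in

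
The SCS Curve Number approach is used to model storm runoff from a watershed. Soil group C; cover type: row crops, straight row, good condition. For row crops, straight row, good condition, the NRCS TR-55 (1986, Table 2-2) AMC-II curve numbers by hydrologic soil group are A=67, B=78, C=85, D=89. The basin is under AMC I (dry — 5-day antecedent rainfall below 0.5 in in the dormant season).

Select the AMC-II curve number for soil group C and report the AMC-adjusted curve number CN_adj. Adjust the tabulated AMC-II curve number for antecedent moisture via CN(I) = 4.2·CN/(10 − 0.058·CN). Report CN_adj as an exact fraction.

CN_adj = 11900/169 ≈ 70.414

NRCS table: row crops, straight row, good condition, soil group C → CN(II) = 85
Adjust CN=85 to AMC I: 4.2·85/(10 − 0.058·85) → 357 ÷ (507/100) = 11900/169 ≈ 70.414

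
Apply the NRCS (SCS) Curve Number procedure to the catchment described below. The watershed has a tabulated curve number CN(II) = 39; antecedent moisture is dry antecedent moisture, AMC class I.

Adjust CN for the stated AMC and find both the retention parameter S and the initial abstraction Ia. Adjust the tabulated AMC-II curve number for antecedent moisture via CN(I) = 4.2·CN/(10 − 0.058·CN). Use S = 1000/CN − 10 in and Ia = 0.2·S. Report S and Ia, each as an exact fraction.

CN(I) from CN(II)=39: (4.2·39)/(10 − 0.058·39) = 81900/3869 ≈ 21.168
S = 1000/(81900/3869) − 10 = 30500/819 in ≈ 37.241 in
Ia = 0.2S: 0.2·37.241 = 7.448 in (exactly 6100/819)

S = 30500/819 in ≈ 37.241 in; Ia = 6100/819 in ≈ 7.448 in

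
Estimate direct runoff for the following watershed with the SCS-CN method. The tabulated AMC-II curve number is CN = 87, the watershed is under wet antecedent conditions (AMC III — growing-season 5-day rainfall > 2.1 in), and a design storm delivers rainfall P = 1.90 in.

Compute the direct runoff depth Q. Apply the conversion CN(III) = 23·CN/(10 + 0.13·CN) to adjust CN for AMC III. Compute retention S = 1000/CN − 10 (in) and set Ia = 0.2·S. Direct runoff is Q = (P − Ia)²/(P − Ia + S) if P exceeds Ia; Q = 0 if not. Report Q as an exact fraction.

Adjust CN=87 to AMC III: 23·87/(10 + 0.13·87) → 2001 ÷ (2131/100) = 200100/2131 ≈ 93.900
Max retention: S = 1000/(200100/2131) − 10 = 1300/2001 in (≈ 0.650 in)
Initial abstraction Ia = S/5 = (1300/2001)/5 = 260/2001 ≈ 0.130 in
Since P=1.900 > Ia=0.130: effective rainfall P−Ia = 35419/20010 in
Q: (35419/20010)² ÷ (48419/20010) = 1254505561/968864190 in (≈ 1.295 in)

Q = 1254505561/968864190 in ≈ 1.295 in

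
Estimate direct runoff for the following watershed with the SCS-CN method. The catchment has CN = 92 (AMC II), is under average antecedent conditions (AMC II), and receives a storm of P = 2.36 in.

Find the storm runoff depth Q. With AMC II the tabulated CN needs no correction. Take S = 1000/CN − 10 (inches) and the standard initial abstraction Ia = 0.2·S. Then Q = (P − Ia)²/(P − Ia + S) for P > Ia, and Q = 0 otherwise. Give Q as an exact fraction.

Q = 1580049/1010275 in ≈ 1.564 in

AMC II — tabulated CN = 92 applies directly.
Max retention: S = 1000/92 − 10 = 20/23 in (≈ 0.870 in)
Initial abstraction Ia = S/5 = (20/23)/5 = 4/23 ≈ 0.174 in
Excess rainfall: 2.360 − 0.174 = 2.186 in; P > Ia so Q > 0
Q: (1257/575)² ÷ (1757/575) = 1580049/1010275 in (≈ 1.564 in)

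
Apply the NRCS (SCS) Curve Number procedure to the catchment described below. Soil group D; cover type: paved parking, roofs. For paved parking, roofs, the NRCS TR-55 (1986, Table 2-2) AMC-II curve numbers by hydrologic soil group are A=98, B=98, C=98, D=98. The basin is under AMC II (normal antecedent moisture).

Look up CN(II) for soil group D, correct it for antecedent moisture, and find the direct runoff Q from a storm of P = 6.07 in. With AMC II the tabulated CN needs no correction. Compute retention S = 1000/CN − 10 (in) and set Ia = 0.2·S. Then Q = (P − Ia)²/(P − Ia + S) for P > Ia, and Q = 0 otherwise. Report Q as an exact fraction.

Q = 872788849/149660700 in ≈ 5.832 in

NRCS table: paved parking, roofs, soil group D → CN(II) = 98
CN(II) = 98; AMC II needs no correction.
Max retention: S = 1000/98 − 10 = 10/49 in (≈ 0.204 in)
Initial abstraction Ia = S/5 = (10/49)/5 = 2/49 ≈ 0.041 in
Excess rainfall: 6.070 − 0.041 = 6.029 in; P > Ia so Q > 0
Q = (29543/4900)²/((29543/4900) + 10/49) = (872788849/24010000)/(30543/4900) = 872788849/149660700 in ≈ 5.832 in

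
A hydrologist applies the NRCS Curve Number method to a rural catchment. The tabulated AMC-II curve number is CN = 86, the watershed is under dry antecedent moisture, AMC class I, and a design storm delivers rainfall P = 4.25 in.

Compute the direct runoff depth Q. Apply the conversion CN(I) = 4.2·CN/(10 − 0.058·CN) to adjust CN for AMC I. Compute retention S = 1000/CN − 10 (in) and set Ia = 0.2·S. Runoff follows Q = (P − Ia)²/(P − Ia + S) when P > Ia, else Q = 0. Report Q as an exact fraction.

Q = 3214849/1957188 in ≈ 1.643 in

CN(I) from CN(II)=86: (4.2·86)/(10 − 0.058·86) = 12900/179 ≈ 72.067
Retention S: 1000/CN − 10 with CN=72.067 → S = 500/129 ≈ 3.876 in
Initial abstraction Ia = S/5 = (500/129)/5 = 100/129 ≈ 0.775 in
Since P=4.250 > Ia=0.775: effective rainfall P−Ia = 1793/516 in
Runoff Q = (P−Ia)²/(P−Ia+S) = (3.475)²/(3.475+3.876) = 3214849/1957188 ≈ 1.643 in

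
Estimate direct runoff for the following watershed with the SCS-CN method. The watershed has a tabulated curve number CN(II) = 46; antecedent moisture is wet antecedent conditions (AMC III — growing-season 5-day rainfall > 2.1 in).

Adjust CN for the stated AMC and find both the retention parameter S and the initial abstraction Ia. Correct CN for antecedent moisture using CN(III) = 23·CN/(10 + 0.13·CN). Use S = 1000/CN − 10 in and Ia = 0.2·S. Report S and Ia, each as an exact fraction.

Wet (AMC III): CN(III) = 23·46/(10 + 0.13·46) = 1058/(799/50) = 52900/799 ≈ 66.208
S = 1000/(52900/799) − 10 = 2700/529 in ≈ 5.104 in
Initial abstraction Ia = S/5 = (2700/529)/5 = 540/529 ≈ 1.021 in

S = 2700/529 in ≈ 5.104 in; Ia = 540/529 in ≈ 1.021 in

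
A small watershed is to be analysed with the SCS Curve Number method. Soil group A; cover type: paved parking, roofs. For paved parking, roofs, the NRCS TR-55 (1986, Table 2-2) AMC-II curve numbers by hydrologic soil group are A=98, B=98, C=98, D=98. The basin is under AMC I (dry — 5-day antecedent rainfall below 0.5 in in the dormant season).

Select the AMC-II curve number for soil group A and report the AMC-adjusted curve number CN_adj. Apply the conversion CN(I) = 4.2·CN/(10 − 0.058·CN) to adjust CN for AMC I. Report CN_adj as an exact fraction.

CN_adj = 102900/1079 ≈ 95.366

NRCS table: paved parking, roofs, soil group A → CN(II) = 98
Dry (AMC I): CN(I) = 4.2·98/(10 − 0.058·98) = (2058/5)/(1079/250) = 102900/1079 ≈ 95.366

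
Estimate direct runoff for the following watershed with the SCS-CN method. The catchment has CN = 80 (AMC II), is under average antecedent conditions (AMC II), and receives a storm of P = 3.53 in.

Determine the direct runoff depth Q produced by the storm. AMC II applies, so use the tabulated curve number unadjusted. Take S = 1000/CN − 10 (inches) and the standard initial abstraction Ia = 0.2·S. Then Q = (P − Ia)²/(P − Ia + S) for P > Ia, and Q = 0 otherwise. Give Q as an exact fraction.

Q = 91809/55300 in ≈ 1.660 in

CN(II) = 80; AMC II needs no correction.
S = 1000/80 − 10 = 5/2 in ≈ 2.500 in
Initial abstraction Ia = S/5 = (5/2)/5 = 1/2 ≈ 0.500 in
P − Ia = 3.530 − 0.500 = 303/100 ≈ 3.030 in (> 0, runoff occurs)
Q: (303/100)² ÷ (553/100) = 91809/55300 in (≈ 1.660 in)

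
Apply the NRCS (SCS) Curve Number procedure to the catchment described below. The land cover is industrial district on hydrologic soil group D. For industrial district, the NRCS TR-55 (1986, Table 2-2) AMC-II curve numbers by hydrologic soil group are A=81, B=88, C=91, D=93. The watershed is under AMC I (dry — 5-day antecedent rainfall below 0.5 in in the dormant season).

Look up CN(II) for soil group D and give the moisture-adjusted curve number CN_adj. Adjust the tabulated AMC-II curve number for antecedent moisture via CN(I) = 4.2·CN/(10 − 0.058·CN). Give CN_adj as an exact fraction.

NRCS table: industrial district, soil group D → CN(II) = 93
Adjust CN=93 to AMC I: 4.2·93/(10 − 0.058·93) → (1953/5) ÷ (2303/500) = 27900/329 ≈ 84.802

CN_adj = 27900/329 ≈ 84.802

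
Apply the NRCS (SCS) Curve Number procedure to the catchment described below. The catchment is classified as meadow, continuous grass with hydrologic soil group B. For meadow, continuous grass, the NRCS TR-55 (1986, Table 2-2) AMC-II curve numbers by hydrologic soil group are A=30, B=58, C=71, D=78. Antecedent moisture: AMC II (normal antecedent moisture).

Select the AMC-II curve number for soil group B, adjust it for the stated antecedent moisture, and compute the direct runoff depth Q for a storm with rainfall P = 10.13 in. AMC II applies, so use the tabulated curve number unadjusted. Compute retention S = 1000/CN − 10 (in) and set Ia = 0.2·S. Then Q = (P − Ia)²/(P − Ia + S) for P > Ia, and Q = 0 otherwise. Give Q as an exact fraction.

Q = 633881329/133913300 in ≈ 4.734 in

NRCS table: meadow, continuous grass, soil group B → CN(II) = 58
CN(II) = 58; AMC II needs no correction.
Max retention: S = 1000/58 − 10 = 210/29 in (≈ 7.241 in)
Ia = 0.2·(210/29) = 42/29 in ≈ 1.448 in
P − Ia = 10.130 − 1.448 = 25177/2900 ≈ 8.682 in (> 0, runoff occurs)
Runoff Q = (P−Ia)²/(P−Ia+S) = (8.682)²/(8.682+7.241) = 633881329/133913300 ≈ 4.734 in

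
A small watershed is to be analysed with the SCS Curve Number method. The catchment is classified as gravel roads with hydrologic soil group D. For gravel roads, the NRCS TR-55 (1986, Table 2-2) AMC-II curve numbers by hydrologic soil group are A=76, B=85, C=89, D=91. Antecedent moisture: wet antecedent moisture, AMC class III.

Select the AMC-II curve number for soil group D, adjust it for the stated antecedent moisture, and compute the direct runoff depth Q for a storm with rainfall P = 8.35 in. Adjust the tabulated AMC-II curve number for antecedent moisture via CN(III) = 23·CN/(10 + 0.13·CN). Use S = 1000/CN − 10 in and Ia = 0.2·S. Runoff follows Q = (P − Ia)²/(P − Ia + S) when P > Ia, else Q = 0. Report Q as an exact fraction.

Q = 119668256761/15234151660 in ≈ 7.855 in

NRCS table: gravel roads, soil group D → CN(II) = 91
Adjust CN=91 to AMC III: 23·91/(10 + 0.13·91) → 2093 ÷ (2183/100) = 209300/2183 ≈ 95.877
S = 1000/(209300/2183) − 10 = 900/2093 in ≈ 0.430 in
Ia = 0.2·(900/2093) = 180/2093 in ≈ 0.086 in
Excess rainfall: 8.350 − 0.086 = 8.264 in; P > Ia so Q > 0
Runoff Q = (P−Ia)²/(P−Ia+S) = (8.264)²/(8.264+0.430) = 119668256761/15234151660 ≈ 7.855 in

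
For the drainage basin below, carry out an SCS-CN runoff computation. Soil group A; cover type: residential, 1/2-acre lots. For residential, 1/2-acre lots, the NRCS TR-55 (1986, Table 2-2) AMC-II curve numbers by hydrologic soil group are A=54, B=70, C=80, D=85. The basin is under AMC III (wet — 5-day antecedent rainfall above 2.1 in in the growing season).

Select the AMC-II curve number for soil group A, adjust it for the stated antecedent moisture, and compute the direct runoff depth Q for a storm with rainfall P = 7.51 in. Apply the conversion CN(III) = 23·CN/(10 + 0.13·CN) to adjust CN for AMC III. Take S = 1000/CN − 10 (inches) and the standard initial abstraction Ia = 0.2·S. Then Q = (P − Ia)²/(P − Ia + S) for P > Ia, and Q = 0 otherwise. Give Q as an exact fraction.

NRCS table: residential, 1/2-acre lots, soil group A → CN(II) = 54
Adjust CN=54 to AMC III: 23·54/(10 + 0.13·54) → 1242 ÷ (851/50) = 2700/37 ≈ 72.973
Max retention: S = 1000/(2700/37) − 10 = 100/27 in (≈ 3.704 in)
Initial abstraction Ia = S/5 = (100/27)/5 = 20/27 ≈ 0.741 in
Since P=7.510 > Ia=0.741: effective rainfall P−Ia = 18277/2700 in
Runoff Q = (P−Ia)²/(P−Ia+S) = (6.769)²/(6.769+3.704) = 334048729/76347900 ≈ 4.375 in

Q = 334048729/76347900 in ≈ 4.375 in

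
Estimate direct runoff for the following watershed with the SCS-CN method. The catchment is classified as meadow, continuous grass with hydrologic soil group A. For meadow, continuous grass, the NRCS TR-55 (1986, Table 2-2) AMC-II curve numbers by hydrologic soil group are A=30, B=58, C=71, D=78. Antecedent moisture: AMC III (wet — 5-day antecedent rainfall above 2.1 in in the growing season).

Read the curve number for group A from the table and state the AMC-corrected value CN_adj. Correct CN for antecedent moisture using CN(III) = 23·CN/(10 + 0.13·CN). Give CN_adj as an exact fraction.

NRCS table: meadow, continuous grass, soil group A → CN(II) = 30
Adjust CN=30 to AMC III: 23·30/(10 + 0.13·30) → 690 ÷ (139/10) = 6900/139 ≈ 49.640

CN_adj = 6900/139 ≈ 49.640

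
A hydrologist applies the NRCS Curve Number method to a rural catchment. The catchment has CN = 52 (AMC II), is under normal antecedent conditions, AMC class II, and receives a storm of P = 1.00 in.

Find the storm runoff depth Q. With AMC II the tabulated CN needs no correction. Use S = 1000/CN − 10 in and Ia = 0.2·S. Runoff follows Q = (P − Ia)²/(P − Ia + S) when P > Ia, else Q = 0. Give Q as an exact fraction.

Q = 0 in ≈ 0.000 in

AMC II — tabulated CN = 52 applies directly.
Retention S: 1000/CN − 10 with CN=52.000 → S = 120/13 ≈ 9.231 in
Ia = 0.2S: 0.2·9.231 = 1.846 in (exactly 24/13)
P = 1.000 ≤ Ia = 1.846 in: entire storm abstracted, Q = 0.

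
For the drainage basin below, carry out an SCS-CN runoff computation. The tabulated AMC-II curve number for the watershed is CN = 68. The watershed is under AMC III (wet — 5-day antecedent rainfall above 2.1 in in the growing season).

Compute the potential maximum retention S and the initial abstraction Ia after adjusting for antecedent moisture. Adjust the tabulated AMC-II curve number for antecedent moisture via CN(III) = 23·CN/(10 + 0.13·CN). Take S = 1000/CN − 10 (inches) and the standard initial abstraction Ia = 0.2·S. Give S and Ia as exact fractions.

S = 800/391 in ≈ 2.046 in; Ia = 160/391 in ≈ 0.409 in

Adjust CN=68 to AMC III: 23·68/(10 + 0.13·68) → 1564 ÷ (471/25) = 39100/471 ≈ 83.015
Max retention: S = 1000/(39100/471) − 10 = 800/391 in (≈ 2.046 in)
Initial abstraction Ia = S/5 = (800/391)/5 = 160/391 ≈ 0.409 in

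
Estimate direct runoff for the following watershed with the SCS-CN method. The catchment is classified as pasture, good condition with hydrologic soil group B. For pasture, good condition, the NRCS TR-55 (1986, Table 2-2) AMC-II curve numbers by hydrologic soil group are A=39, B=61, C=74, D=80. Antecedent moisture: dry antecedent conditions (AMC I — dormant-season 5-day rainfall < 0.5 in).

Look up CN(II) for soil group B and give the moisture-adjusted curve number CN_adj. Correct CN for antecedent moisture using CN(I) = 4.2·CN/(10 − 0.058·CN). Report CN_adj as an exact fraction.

CN_adj = 42700/1077 ≈ 39.647

NRCS table: pasture, good condition, soil group B → CN(II) = 61
Dry (AMC I): CN(I) = 4.2·61/(10 − 0.058·61) = (1281/5)/(3231/500) = 42700/1077 ≈ 39.647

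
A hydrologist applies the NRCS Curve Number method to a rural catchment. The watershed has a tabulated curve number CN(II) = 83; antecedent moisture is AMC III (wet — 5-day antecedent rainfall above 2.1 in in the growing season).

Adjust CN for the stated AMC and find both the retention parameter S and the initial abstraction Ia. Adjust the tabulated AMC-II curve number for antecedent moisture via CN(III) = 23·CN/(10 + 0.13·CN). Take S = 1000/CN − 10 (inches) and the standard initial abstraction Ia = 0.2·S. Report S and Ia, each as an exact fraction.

Wet (AMC III): CN(III) = 23·83/(10 + 0.13·83) = 1909/(2079/100) = 190900/2079 ≈ 91.823
S = 1000/(190900/2079) − 10 = 1700/1909 in ≈ 0.891 in
Ia = 0.2·(1700/1909) = 340/1909 in ≈ 0.178 in

S = 1700/1909 in ≈ 0.891 in; Ia = 340/1909 in ≈ 0.178 in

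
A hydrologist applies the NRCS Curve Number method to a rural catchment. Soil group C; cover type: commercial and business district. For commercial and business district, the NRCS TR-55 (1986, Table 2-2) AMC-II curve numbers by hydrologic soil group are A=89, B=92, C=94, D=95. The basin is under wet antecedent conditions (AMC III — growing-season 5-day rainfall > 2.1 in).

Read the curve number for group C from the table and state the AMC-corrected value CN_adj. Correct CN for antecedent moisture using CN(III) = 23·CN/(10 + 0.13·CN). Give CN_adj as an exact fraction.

NRCS table: commercial and business district, soil group C → CN(II) = 94
CN(III) from CN(II)=94: (23·94)/(10 + 0.13·94) = 108100/1111 ≈ 97.300

CN_adj = 108100/1111 ≈ 97.300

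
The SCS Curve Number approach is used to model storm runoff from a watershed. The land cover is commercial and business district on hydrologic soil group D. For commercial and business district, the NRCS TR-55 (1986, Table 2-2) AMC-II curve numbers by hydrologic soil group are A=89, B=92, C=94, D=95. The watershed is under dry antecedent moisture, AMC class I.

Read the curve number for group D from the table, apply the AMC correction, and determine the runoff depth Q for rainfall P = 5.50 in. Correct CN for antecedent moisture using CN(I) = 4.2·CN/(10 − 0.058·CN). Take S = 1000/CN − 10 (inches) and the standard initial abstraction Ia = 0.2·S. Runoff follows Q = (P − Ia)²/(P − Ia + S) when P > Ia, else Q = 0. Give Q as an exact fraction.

Q = 17547721/4140822 in ≈ 4.238 in

NRCS table: commercial and business district, soil group D → CN(II) = 95
Adjust CN=95 to AMC I: 4.2·95/(10 − 0.058·95) → 399 ÷ (449/100) = 39900/449 ≈ 88.864
Retention S: 1000/CN − 10 with CN=88.864 → S = 500/399 ≈ 1.253 in
Initial abstraction Ia = S/5 = (500/399)/5 = 100/399 ≈ 0.251 in
P − Ia = 5.500 − 0.251 = 4189/798 ≈ 5.249 in (> 0, runoff occurs)
Q: (4189/798)² ÷ (5189/798) = 17547721/4140822 in (≈ 4.238 in)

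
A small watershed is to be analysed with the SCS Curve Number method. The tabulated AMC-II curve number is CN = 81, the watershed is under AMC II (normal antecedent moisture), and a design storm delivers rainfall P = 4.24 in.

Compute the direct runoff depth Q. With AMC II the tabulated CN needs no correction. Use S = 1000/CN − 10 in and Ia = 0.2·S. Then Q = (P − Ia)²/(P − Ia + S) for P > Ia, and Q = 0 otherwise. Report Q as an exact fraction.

Q = 29154248/12540825 in ≈ 2.325 in

Average conditions: CN = 81 (no AMC adjustment).
S = 1000/81 − 10 = 190/81 in ≈ 2.346 in
Ia = 0.2·(190/81) = 38/81 in ≈ 0.469 in
P − Ia = 4.240 − 0.469 = 7636/2025 ≈ 3.771 in (> 0, runoff occurs)
Q: (7636/2025)² ÷ (12386/2025) = 29154248/12540825 in (≈ 2.325 in)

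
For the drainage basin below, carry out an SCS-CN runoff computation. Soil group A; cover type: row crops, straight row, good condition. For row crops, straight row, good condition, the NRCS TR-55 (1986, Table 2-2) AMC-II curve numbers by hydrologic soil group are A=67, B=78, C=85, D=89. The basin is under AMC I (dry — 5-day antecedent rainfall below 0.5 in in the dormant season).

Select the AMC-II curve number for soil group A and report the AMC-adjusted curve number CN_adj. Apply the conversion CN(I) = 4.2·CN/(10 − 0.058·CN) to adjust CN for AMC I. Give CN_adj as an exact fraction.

NRCS table: row crops, straight row, good condition, soil group A → CN(II) = 67
Dry (AMC I): CN(I) = 4.2·67/(10 − 0.058·67) = (1407/5)/(3057/500) = 46900/1019 ≈ 46.026

CN_adj = 46900/1019 ≈ 46.026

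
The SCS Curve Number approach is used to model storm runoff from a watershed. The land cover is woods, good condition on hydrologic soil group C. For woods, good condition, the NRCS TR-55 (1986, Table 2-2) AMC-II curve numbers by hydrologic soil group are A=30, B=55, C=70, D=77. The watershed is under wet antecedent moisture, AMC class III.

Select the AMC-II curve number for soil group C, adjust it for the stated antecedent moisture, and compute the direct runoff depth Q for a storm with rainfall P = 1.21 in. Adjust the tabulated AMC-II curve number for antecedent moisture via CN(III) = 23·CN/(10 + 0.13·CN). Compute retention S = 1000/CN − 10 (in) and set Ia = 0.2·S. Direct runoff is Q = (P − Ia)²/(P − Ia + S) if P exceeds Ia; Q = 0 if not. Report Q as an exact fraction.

Q = 181737361/700044100 in ≈ 0.260 in

NRCS table: woods, good condition, soil group C → CN(II) = 70
Adjust CN=70 to AMC III: 23·70/(10 + 0.13·70) → 1610 ÷ (191/10) = 16100/191 ≈ 84.293
Max retention: S = 1000/(16100/191) − 10 = 300/161 in (≈ 1.863 in)
Ia = 0.2·(300/161) = 60/161 in ≈ 0.373 in
Since P=1.210 > Ia=0.373: effective rainfall P−Ia = 13481/16100 in
Runoff Q = (P−Ia)²/(P−Ia+S) = (0.837)²/(0.837+1.863) = 181737361/700044100 ≈ 0.260 in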